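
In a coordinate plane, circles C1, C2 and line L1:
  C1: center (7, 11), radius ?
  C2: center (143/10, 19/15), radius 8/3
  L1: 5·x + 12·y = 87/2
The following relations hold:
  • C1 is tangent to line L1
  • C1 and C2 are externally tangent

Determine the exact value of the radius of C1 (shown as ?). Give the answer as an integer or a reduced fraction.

19/2

1. [C1‖L1]  r_C1² − 361/4 = 0  ⇒  r_C1 = 19/2 (r>0 drops 1)
2. [ext C1·C2]  r_C1² + (16/3)r_C1 − 1691/12 = 0  ⇒  r_C1 = 19/2 (r>0 drops 1)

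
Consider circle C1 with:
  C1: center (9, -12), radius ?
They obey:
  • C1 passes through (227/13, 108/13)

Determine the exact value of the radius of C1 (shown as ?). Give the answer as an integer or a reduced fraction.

22

1. [C1∋P]  r_C1² − 484 = 0  ⇒  r_C1 = 22 (r>0 drops 1)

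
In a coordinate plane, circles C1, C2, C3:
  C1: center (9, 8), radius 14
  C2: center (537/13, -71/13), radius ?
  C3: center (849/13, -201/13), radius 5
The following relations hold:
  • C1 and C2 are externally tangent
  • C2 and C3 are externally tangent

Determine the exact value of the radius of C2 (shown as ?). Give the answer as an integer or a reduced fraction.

1. [ext C1·C2]  r_C2² + 28r_C2 − 1029 = 0  ⇒  r_C2 = 21 (r>0 drops 1)
2. [ext C2·C3]  r_C2² + 10r_C2 − 651 = 0  ⇒  r_C2 = 21 (r>0 drops 1)

21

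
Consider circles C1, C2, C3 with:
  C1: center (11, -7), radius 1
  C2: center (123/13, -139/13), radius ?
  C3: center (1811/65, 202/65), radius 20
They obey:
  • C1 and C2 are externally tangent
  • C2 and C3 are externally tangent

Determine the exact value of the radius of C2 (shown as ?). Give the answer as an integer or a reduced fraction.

3

1. [ext C1·C2]  r_C2² + 2r_C2 − 15 = 0  ⇒  r_C2 = 3 (r>0 drops 1)
2. [ext C2·C3]  r_C2² + 40r_C2 − 129 = 0  ⇒  r_C2 = 3 (r>0 drops 1)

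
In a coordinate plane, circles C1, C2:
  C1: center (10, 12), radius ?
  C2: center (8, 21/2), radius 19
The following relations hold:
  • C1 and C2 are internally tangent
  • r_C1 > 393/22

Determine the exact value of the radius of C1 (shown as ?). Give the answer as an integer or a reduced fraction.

1. [int C1,C2]  r_C1² − 38r_C1 + 1419/4 = 0  ⇒  r_C1 = 33/2 or 43/2
2. given r_C1 > 393/22: keep 43/2

43/2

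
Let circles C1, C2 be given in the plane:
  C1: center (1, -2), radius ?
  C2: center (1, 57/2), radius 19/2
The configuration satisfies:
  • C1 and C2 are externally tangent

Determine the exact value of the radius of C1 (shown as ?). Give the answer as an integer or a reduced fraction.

1. [ext C1·C2]  r_C1² + 19r_C1 − 840 = 0  ⇒  r_C1 = 21 (r>0 drops 1)

21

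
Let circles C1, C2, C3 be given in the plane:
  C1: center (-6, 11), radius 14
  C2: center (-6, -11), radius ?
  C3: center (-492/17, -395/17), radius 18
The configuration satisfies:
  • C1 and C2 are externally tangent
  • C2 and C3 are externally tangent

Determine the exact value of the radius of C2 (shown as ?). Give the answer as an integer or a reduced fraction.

1. [ext C1·C2]  r_C2² + 28r_C2 − 288 = 0  ⇒  r_C2 = 8 (r>0 drops 1)
2. [ext C2·C3]  r_C2² + 36r_C2 − 352 = 0  ⇒  r_C2 = 8 (r>0 drops 1)

8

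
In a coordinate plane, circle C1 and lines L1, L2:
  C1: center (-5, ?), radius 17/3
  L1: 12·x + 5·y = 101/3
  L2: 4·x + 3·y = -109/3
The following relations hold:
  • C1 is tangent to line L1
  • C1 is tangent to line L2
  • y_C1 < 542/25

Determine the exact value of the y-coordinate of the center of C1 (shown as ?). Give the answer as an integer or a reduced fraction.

4

1. [C1‖L1]  y_C1² − (562/15)y_C1 + 2008/15 = 0  ⇒  y_C1 = 4 or 502/15
2. [C1‖L2]  y_C1² + (98/9)y_C1 − 536/9 = 0  ⇒  y_C1 = -134/9 or 4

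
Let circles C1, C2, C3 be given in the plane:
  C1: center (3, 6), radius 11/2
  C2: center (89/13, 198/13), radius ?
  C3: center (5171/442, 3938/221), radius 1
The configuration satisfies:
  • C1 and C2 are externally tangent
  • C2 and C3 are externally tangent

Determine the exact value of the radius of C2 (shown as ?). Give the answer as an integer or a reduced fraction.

1. [ext C1·C2]  r_C2² + 11r_C2 − 279/4 = 0  ⇒  r_C2 = 9/2 (r>0 drops 1)
2. [ext C2·C3]  r_C2² + 2r_C2 − 117/4 = 0  ⇒  r_C2 = 9/2 (r>0 drops 1)

9/2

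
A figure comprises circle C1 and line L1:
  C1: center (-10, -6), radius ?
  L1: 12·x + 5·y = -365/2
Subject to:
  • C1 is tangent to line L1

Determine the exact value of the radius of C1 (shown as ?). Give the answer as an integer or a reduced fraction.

5/2

1. [C1‖L1]  r_C1² − 25/4 = 0  ⇒  r_C1 = 5/2 (r>0 drops 1)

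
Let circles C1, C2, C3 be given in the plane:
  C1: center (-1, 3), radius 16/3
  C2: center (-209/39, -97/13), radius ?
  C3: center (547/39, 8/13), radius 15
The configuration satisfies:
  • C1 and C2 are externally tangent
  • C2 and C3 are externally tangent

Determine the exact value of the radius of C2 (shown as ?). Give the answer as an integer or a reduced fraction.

6

1. [ext C1·C2]  r_C2² + (32/3)r_C2 − 100 = 0  ⇒  r_C2 = 6 (r>0 drops 1)
2. [ext C2·C3]  r_C2² + 30r_C2 − 216 = 0  ⇒  r_C2 = 6 (r>0 drops 1)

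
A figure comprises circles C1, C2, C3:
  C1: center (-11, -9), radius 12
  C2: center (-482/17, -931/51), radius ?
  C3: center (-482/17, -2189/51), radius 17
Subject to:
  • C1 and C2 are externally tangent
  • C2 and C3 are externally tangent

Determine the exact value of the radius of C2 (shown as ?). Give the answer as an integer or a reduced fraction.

1. [ext C1·C2]  r_C2² + 24r_C2 − 2185/9 = 0  ⇒  r_C2 = 23/3 (r>0 drops 1)
2. [ext C2·C3]  r_C2² + 34r_C2 − 2875/9 = 0  ⇒  r_C2 = 23/3 (r>0 drops 1)

23/3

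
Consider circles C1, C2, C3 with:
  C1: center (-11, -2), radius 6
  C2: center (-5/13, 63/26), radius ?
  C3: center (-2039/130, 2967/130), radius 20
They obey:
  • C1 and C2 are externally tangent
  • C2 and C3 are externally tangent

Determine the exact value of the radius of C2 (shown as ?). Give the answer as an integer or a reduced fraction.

11/2

1. [ext C1·C2]  r_C2² + 12r_C2 − 385/4 = 0  ⇒  r_C2 = 11/2 (r>0 drops 1)
2. [ext C2·C3]  r_C2² + 40r_C2 − 1001/4 = 0  ⇒  r_C2 = 11/2 (r>0 drops 1)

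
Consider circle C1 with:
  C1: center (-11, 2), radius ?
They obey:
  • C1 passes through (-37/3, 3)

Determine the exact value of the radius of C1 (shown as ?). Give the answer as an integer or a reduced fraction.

5/3

1. [C1∋P]  r_C1² − 25/9 = 0  ⇒  r_C1 = 5/3 (r>0 drops 1)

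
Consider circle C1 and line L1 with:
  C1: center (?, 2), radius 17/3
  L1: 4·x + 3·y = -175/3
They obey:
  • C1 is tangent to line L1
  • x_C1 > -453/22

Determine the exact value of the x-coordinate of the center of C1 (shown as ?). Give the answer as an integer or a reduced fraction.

-9

1. [C1‖L1]  x_C1² + (193/6)x_C1 + 417/2 = 0  ⇒  x_C1 = -139/6 or -9
2. given x_C1 > -453/22: keep -9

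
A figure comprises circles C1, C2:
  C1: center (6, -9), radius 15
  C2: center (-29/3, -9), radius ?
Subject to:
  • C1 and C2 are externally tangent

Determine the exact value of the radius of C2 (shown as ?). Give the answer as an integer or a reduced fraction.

1. [ext C1·C2]  r_C2² + 30r_C2 − 184/9 = 0  ⇒  r_C2 = 2/3 (r>0 drops 1)

2/3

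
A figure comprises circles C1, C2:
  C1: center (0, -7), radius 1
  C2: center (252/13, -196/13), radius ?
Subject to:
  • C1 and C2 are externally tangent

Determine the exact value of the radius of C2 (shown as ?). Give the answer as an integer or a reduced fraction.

1. [ext C1·C2]  r_C2² + 2r_C2 − 440 = 0  ⇒  r_C2 = 20 (r>0 drops 1)

20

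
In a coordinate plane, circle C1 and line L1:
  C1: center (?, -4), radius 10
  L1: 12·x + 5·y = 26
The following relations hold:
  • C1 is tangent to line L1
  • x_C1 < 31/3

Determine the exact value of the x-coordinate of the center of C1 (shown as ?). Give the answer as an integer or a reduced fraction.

-7

1. [C1‖L1]  x_C1² − (23/3)x_C1 − 308/3 = 0  ⇒  x_C1 = -7 or 44/3
2. given x_C1 < 31/3: keep -7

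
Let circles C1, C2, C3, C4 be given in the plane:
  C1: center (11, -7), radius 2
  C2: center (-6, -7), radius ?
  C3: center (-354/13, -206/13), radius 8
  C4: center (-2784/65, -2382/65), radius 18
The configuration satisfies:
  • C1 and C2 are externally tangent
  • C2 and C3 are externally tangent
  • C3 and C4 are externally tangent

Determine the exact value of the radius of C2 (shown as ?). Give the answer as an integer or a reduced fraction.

15

1. [ext C1·C2]  r_C2² + 4r_C2 − 285 = 0  ⇒  r_C2 = 15 (r>0 drops 1)
2. [ext C2·C3]  r_C2² + 16r_C2 − 465 = 0  ⇒  r_C2 = 15 (r>0 drops 1)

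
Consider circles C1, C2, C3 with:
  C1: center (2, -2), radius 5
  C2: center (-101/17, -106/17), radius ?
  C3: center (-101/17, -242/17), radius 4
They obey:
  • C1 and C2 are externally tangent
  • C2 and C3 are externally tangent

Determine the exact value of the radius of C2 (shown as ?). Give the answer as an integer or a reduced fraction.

1. [ext C1·C2]  r_C2² + 10r_C2 − 56 = 0  ⇒  r_C2 = 4 (r>0 drops 1)
2. [ext C2·C3]  r_C2² + 8r_C2 − 48 = 0  ⇒  r_C2 = 4 (r>0 drops 1)

4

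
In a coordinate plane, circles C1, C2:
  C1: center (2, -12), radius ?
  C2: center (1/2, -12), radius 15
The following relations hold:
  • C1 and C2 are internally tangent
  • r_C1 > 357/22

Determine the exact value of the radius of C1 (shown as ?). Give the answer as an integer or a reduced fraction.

1. [int C1,C2]  r_C1² − 30r_C1 + 891/4 = 0  ⇒  r_C1 = 27/2 or 33/2
2. given r_C1 > 357/22: keep 33/2

33/2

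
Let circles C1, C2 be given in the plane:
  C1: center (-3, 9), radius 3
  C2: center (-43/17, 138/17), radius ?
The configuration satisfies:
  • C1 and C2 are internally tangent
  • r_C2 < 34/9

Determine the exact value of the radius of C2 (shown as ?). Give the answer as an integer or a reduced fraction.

1. [int C1,C2]  r_C2² − 6r_C2 + 8 = 0  ⇒  r_C2 = 2 or 4
2. given r_C2 < 34/9: keep 2

2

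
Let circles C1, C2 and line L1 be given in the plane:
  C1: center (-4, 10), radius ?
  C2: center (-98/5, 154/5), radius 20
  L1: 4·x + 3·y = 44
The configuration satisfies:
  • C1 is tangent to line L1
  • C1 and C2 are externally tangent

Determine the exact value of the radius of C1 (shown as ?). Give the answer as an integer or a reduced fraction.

6

1. [C1‖L1]  r_C1² − 36 = 0  ⇒  r_C1 = 6 (r>0 drops 1)
2. [ext C1·C2]  r_C1² + 40r_C1 − 276 = 0  ⇒  r_C1 = 6 (r>0 drops 1)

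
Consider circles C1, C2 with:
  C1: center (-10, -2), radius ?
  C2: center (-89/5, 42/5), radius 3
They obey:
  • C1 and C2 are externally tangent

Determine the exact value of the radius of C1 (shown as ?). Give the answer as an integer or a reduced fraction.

1. [ext C1·C2]  r_C1² + 6r_C1 − 160 = 0  ⇒  r_C1 = 10 (r>0 drops 1)

10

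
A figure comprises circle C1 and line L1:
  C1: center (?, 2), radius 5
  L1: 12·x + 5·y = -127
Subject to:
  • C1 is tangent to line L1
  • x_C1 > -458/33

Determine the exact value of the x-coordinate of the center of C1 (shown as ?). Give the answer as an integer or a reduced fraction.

-6

1. [C1‖L1]  x_C1² + (137/6)x_C1 + 101 = 0  ⇒  x_C1 = -101/6 or -6
2. given x_C1 > -458/33: keep -6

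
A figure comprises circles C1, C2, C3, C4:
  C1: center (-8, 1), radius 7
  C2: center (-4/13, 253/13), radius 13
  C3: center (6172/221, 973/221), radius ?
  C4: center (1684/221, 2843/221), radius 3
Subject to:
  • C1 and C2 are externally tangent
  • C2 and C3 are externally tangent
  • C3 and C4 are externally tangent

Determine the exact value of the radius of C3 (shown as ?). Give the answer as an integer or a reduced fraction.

1. [ext C2·C3]  r_C3² + 26r_C3 − 855 = 0  ⇒  r_C3 = 19 (r>0 drops 1)
2. [ext C3·C4]  r_C3² + 6r_C3 − 475 = 0  ⇒  r_C3 = 19 (r>0 drops 1)

19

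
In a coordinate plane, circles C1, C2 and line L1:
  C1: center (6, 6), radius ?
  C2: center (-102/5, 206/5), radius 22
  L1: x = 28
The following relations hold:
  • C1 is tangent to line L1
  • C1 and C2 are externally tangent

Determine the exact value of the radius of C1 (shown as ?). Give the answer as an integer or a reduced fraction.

22

1. [C1‖L1]  r_C1² − 484 = 0  ⇒  r_C1 = 22 (r>0 drops 1)
2. [ext C1·C2]  r_C1² + 44r_C1 − 1452 = 0  ⇒  r_C1 = 22 (r>0 drops 1)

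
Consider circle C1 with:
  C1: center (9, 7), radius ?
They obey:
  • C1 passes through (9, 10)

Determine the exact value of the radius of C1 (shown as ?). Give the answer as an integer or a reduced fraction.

1. [C1∋P]  r_C1² − 9 = 0  ⇒  r_C1 = 3 (r>0 drops 1)

3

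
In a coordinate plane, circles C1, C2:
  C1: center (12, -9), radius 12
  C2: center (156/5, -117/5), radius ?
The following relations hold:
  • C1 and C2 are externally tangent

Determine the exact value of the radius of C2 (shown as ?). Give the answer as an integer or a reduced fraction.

12

1. [ext C1·C2]  r_C2² + 24r_C2 − 432 = 0  ⇒  r_C2 = 12 (r>0 drops 1)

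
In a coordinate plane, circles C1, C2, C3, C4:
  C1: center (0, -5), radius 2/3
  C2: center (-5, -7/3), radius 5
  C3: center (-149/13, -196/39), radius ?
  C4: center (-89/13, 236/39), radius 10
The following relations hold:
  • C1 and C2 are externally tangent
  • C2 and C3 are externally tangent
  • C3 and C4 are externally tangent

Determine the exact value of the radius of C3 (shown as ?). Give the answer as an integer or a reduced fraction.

1. [ext C2·C3]  r_C3² + 10r_C3 − 24 = 0  ⇒  r_C3 = 2 (r>0 drops 1)
2. [ext C3·C4]  r_C3² + 20r_C3 − 44 = 0  ⇒  r_C3 = 2 (r>0 drops 1)

2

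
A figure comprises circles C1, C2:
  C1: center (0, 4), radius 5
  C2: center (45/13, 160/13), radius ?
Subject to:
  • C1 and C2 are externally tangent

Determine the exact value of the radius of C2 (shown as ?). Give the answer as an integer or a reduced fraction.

1. [ext C1·C2]  r_C2² + 10r_C2 − 56 = 0  ⇒  r_C2 = 4 (r>0 drops 1)

4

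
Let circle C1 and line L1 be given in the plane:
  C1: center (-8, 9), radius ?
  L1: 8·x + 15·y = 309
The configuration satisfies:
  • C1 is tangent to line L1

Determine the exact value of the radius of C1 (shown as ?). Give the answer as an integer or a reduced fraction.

14

1. [C1‖L1]  r_C1² − 196 = 0  ⇒  r_C1 = 14 (r>0 drops 1)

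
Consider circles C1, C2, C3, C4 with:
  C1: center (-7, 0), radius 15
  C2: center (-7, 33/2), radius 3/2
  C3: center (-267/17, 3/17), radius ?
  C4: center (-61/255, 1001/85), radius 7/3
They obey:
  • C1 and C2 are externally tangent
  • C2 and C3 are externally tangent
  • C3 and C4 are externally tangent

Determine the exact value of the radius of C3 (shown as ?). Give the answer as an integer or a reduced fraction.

1. [ext C2·C3]  r_C3² + 3r_C3 − 340 = 0  ⇒  r_C3 = 17 (r>0 drops 1)
2. [ext C3·C4]  r_C3² + (14/3)r_C3 − 1105/3 = 0  ⇒  r_C3 = 17 (r>0 drops 1)

17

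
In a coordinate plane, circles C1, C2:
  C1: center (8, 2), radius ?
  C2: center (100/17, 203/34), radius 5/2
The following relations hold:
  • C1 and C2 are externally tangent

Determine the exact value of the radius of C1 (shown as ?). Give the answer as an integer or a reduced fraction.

1. [ext C1·C2]  r_C1² + 5r_C1 − 14 = 0  ⇒  r_C1 = 2 (r>0 drops 1)

2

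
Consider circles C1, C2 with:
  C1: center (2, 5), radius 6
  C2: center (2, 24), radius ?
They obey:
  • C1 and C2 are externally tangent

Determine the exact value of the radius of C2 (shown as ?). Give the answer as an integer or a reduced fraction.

1. [ext C1·C2]  r_C2² + 12r_C2 − 325 = 0  ⇒  r_C2 = 13 (r>0 drops 1)

13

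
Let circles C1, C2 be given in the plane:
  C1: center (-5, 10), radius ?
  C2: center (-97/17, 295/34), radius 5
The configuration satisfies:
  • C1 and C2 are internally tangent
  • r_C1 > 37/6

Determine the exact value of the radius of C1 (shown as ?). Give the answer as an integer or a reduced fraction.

1. [int C1,C2]  r_C1² − 10r_C1 + 91/4 = 0  ⇒  r_C1 = 7/2 or 13/2
2. given r_C1 > 37/6: keep 13/2

13/2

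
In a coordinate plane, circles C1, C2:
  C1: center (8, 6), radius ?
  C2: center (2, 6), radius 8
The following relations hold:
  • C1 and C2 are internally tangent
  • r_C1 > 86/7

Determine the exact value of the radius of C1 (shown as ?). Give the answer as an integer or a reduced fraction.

1. [int C1,C2]  r_C1² − 16r_C1 + 28 = 0  ⇒  r_C1 = 2 or 14
2. given r_C1 > 86/7: keep 14

14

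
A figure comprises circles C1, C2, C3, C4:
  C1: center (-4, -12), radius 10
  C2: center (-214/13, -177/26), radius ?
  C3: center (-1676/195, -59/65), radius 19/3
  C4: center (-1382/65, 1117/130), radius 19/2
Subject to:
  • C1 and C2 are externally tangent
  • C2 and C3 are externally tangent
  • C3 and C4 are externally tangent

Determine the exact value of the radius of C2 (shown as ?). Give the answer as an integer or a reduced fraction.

1. [ext C1·C2]  r_C2² + 20r_C2 − 329/4 = 0  ⇒  r_C2 = 7/2 (r>0 drops 1)
2. [ext C2·C3]  r_C2² + (38/3)r_C2 − 679/12 = 0  ⇒  r_C2 = 7/2 (r>0 drops 1)

7/2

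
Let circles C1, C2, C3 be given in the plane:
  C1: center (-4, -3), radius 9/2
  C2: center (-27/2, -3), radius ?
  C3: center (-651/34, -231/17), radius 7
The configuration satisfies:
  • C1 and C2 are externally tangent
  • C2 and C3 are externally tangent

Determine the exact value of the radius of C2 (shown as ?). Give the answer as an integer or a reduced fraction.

5

1. [ext C1·C2]  r_C2² + 9r_C2 − 70 = 0  ⇒  r_C2 = 5 (r>0 drops 1)
2. [ext C2·C3]  r_C2² + 14r_C2 − 95 = 0  ⇒  r_C2 = 5 (r>0 drops 1)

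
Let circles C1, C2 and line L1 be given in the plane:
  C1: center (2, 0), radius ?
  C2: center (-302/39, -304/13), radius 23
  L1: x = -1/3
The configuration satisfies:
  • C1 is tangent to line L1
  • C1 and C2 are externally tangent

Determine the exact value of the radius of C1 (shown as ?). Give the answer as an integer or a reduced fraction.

7/3

1. [C1‖L1]  r_C1² − 49/9 = 0  ⇒  r_C1 = 7/3 (r>0 drops 1)
2. [ext C1·C2]  r_C1² + 46r_C1 − 1015/9 = 0  ⇒  r_C1 = 7/3 (r>0 drops 1)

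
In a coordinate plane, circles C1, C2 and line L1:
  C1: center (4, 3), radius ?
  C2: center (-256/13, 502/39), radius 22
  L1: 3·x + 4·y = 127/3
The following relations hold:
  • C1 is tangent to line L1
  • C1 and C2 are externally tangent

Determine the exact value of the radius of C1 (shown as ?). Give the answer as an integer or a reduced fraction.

11/3

1. [C1‖L1]  r_C1² − 121/9 = 0  ⇒  r_C1 = 11/3 (r>0 drops 1)
2. [ext C1·C2]  r_C1² + 44r_C1 − 1573/9 = 0  ⇒  r_C1 = 11/3 (r>0 drops 1)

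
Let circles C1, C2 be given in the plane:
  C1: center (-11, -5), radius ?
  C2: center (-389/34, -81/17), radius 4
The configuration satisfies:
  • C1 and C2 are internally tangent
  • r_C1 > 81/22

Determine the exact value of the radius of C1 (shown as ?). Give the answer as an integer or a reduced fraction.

1. [int C1,C2]  r_C1² − 8r_C1 + 63/4 = 0  ⇒  r_C1 = 7/2 or 9/2
2. given r_C1 > 81/22: keep 9/2

9/2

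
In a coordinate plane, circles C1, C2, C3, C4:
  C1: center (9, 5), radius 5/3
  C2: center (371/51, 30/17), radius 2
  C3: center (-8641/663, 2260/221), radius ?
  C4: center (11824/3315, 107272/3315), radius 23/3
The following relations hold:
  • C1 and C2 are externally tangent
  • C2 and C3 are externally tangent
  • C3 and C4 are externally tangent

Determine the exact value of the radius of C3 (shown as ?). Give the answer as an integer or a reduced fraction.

1. [ext C2·C3]  r_C3² + 4r_C3 − 480 = 0  ⇒  r_C3 = 20 (r>0 drops 1)
2. [ext C3·C4]  r_C3² + (46/3)r_C3 − 2120/3 = 0  ⇒  r_C3 = 20 (r>0 drops 1)

20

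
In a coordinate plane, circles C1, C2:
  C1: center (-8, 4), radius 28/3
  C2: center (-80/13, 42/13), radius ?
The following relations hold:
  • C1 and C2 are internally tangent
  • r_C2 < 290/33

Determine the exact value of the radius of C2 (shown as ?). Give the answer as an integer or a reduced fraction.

22/3

1. [int C1,C2]  r_C2² − (56/3)r_C2 + 748/9 = 0  ⇒  r_C2 = 22/3 or 34/3
2. given r_C2 < 290/33: keep 22/3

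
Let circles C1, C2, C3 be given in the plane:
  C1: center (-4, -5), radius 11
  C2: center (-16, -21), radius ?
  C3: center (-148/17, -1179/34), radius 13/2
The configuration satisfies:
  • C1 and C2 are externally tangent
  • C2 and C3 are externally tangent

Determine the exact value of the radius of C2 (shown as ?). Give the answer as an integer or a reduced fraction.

9

1. [ext C1·C2]  r_C2² + 22r_C2 − 279 = 0  ⇒  r_C2 = 9 (r>0 drops 1)
2. [ext C2·C3]  r_C2² + 13r_C2 − 198 = 0  ⇒  r_C2 = 9 (r>0 drops 1)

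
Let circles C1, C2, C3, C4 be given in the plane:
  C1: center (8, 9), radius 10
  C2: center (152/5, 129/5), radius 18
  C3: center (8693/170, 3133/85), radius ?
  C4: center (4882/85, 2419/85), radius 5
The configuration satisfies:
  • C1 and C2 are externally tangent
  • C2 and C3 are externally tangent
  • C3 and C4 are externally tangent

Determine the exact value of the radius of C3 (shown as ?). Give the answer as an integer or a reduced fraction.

1. [ext C2·C3]  r_C3² + 36r_C3 − 913/4 = 0  ⇒  r_C3 = 11/2 (r>0 drops 1)
2. [ext C3·C4]  r_C3² + 10r_C3 − 341/4 = 0  ⇒  r_C3 = 11/2 (r>0 drops 1)

11/2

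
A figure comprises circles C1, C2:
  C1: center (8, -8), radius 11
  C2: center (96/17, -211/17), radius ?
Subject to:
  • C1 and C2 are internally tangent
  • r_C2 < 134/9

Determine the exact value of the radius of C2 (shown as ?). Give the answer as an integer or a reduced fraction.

6

1. [int C1,C2]  r_C2² − 22r_C2 + 96 = 0  ⇒  r_C2 = 6 or 16
2. given r_C2 < 134/9: keep 6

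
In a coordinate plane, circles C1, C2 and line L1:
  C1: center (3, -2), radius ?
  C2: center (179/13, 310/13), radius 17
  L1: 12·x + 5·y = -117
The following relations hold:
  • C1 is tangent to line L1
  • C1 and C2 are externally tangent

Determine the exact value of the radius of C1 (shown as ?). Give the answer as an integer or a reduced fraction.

1. [C1‖L1]  r_C1² − 121 = 0  ⇒  r_C1 = 11 (r>0 drops 1)
2. [ext C1·C2]  r_C1² + 34r_C1 − 495 = 0  ⇒  r_C1 = 11 (r>0 drops 1)

11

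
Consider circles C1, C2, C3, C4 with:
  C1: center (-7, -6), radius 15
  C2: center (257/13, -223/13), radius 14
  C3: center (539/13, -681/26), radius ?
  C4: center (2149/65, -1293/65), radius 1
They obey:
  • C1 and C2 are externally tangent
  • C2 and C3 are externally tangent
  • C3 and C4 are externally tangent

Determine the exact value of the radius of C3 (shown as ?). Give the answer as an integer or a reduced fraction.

19/2

1. [ext C2·C3]  r_C3² + 28r_C3 − 1425/4 = 0  ⇒  r_C3 = 19/2 (r>0 drops 1)
2. [ext C3·C4]  r_C3² + 2r_C3 − 437/4 = 0  ⇒  r_C3 = 19/2 (r>0 drops 1)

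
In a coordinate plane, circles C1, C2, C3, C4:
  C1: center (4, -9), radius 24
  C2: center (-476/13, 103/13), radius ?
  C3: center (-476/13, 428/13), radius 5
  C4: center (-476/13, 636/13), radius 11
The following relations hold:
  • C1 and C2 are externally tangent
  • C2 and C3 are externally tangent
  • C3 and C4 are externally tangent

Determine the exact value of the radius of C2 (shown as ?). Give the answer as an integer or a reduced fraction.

20

1. [ext C1·C2]  r_C2² + 48r_C2 − 1360 = 0  ⇒  r_C2 = 20 (r>0 drops 1)
2. [ext C2·C3]  r_C2² + 10r_C2 − 600 = 0  ⇒  r_C2 = 20 (r>0 drops 1)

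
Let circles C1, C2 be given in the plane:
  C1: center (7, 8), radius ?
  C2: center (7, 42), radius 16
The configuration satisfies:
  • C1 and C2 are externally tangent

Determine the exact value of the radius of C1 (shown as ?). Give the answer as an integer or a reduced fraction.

1. [ext C1·C2]  r_C1² + 32r_C1 − 900 = 0  ⇒  r_C1 = 18 (r>0 drops 1)

18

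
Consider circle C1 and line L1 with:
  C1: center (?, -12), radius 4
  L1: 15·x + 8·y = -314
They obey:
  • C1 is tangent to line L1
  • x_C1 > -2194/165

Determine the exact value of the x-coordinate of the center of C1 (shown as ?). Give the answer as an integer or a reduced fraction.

1. [C1‖L1]  x_C1² + (436/15)x_C1 + 572/3 = 0  ⇒  x_C1 = -286/15 or -10
2. given x_C1 > -2194/165: keep -10

-10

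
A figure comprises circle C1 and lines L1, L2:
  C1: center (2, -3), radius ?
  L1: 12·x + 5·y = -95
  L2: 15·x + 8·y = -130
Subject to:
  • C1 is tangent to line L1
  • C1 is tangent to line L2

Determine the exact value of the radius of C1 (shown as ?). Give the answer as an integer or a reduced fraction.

1. [C1‖L1]  r_C1² − 64 = 0  ⇒  r_C1 = 8 (r>0 drops 1)
2. [C1‖L2]  r_C1² − 64 = 0  ⇒  r_C1 = 8 (r>0 drops 1)

8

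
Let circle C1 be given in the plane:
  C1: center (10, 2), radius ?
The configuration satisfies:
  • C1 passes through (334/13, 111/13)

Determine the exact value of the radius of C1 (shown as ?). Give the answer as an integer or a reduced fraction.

17

1. [C1∋P]  r_C1² − 289 = 0  ⇒  r_C1 = 17 (r>0 drops 1)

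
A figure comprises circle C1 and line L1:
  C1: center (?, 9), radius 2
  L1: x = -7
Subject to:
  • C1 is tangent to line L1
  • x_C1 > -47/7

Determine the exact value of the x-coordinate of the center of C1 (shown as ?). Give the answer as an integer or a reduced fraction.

-5

1. [C1‖L1]  x_C1² + 14x_C1 + 45 = 0  ⇒  x_C1 = -9 or -5
2. given x_C1 > -47/7: keep -5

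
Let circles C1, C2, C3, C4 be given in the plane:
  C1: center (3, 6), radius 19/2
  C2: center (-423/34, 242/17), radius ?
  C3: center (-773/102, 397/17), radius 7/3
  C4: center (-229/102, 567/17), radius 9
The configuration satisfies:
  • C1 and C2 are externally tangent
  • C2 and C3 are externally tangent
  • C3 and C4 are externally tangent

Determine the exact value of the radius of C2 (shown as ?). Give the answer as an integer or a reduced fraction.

1. [ext C1·C2]  r_C2² + 19r_C2 − 216 = 0  ⇒  r_C2 = 8 (r>0 drops 1)
2. [ext C2·C3]  r_C2² + (14/3)r_C2 − 304/3 = 0  ⇒  r_C2 = 8 (r>0 drops 1)

8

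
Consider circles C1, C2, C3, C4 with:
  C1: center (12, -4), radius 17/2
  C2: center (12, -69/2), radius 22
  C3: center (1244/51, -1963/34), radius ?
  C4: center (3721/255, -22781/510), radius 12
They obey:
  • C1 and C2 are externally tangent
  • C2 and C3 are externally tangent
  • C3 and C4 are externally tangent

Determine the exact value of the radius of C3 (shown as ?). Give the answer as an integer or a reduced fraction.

13/3

1. [ext C2·C3]  r_C3² + 44r_C3 − 1885/9 = 0  ⇒  r_C3 = 13/3 (r>0 drops 1)
2. [ext C3·C4]  r_C3² + 24r_C3 − 1105/9 = 0  ⇒  r_C3 = 13/3 (r>0 drops 1)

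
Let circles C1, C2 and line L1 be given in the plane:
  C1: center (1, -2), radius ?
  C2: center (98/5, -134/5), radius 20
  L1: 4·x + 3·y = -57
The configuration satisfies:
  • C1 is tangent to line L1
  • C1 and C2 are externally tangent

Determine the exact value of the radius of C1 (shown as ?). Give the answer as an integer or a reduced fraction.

11

1. [C1‖L1]  r_C1² − 121 = 0  ⇒  r_C1 = 11 (r>0 drops 1)
2. [ext C1·C2]  r_C1² + 40r_C1 − 561 = 0  ⇒  r_C1 = 11 (r>0 drops 1)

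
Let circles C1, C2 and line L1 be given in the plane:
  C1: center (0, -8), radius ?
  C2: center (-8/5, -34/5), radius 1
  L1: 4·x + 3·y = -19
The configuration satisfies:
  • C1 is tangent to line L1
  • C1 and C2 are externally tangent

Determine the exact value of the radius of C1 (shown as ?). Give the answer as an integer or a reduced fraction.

1

1. [C1‖L1]  r_C1² − 1 = 0  ⇒  r_C1 = 1 (r>0 drops 1)
2. [ext C1·C2]  r_C1² + 2r_C1 − 3 = 0  ⇒  r_C1 = 1 (r>0 drops 1)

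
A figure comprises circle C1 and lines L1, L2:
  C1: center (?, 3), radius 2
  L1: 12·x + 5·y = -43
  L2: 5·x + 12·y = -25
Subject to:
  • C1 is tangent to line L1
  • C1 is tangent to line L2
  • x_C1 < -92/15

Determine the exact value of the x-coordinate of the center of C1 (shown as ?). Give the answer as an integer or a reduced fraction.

-7

1. [C1‖L1]  x_C1² + (29/3)x_C1 + 56/3 = 0  ⇒  x_C1 = -7 or -8/3
2. [C1‖L2]  x_C1² + (122/5)x_C1 + 609/5 = 0  ⇒  x_C1 = -87/5 or -7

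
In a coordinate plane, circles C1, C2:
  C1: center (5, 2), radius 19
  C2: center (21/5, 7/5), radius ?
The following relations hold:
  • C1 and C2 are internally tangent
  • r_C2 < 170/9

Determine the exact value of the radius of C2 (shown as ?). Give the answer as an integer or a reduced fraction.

18

1. [int C1,C2]  r_C2² − 38r_C2 + 360 = 0  ⇒  r_C2 = 18 or 20
2. given r_C2 < 170/9: keep 18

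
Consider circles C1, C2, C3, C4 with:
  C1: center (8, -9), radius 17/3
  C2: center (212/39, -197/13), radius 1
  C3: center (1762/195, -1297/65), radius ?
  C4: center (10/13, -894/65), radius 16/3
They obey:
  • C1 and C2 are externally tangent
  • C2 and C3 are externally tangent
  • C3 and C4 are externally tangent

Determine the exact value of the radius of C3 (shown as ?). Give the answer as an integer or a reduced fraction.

1. [ext C2·C3]  r_C3² + 2r_C3 − 35 = 0  ⇒  r_C3 = 5 (r>0 drops 1)
2. [ext C3·C4]  r_C3² + (32/3)r_C3 − 235/3 = 0  ⇒  r_C3 = 5 (r>0 drops 1)

5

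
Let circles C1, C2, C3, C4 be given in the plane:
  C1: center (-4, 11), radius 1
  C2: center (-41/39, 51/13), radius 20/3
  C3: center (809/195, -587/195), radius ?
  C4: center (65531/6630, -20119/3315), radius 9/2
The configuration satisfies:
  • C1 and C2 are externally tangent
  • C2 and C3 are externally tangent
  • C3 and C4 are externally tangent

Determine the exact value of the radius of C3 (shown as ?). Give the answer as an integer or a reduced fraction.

1. [ext C2·C3]  r_C3² + (40/3)r_C3 − 92/3 = 0  ⇒  r_C3 = 2 (r>0 drops 1)
2. [ext C3·C4]  r_C3² + 9r_C3 − 22 = 0  ⇒  r_C3 = 2 (r>0 drops 1)

2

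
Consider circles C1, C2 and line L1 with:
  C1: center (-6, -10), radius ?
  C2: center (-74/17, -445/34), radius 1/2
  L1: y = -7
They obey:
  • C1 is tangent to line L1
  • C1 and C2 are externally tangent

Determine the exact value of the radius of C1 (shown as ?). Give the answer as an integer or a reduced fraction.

3

1. [C1‖L1]  r_C1² − 9 = 0  ⇒  r_C1 = 3 (r>0 drops 1)
2. [ext C1·C2]  r_C1² + 1r_C1 − 12 = 0  ⇒  r_C1 = 3 (r>0 drops 1)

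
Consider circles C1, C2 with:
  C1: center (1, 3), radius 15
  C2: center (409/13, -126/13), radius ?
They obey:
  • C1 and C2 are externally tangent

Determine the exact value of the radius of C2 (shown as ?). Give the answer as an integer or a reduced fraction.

1. [ext C1·C2]  r_C2² + 30r_C2 − 864 = 0  ⇒  r_C2 = 18 (r>0 drops 1)

18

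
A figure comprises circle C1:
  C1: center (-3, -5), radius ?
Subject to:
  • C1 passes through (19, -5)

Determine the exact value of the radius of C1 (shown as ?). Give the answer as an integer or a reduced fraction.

1. [C1∋P]  r_C1² − 484 = 0  ⇒  r_C1 = 22 (r>0 drops 1)

22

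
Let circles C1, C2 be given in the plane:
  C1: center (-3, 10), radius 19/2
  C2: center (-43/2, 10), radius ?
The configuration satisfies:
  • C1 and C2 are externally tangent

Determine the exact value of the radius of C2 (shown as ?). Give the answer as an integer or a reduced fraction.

1. [ext C1·C2]  r_C2² + 19r_C2 − 252 = 0  ⇒  r_C2 = 9 (r>0 drops 1)

9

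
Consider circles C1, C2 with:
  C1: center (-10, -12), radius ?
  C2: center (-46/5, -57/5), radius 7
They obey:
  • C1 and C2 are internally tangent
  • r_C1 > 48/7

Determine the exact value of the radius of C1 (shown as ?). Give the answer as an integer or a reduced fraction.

8

1. [int C1,C2]  r_C1² − 14r_C1 + 48 = 0  ⇒  r_C1 = 6 or 8
2. given r_C1 > 48/7: keep 8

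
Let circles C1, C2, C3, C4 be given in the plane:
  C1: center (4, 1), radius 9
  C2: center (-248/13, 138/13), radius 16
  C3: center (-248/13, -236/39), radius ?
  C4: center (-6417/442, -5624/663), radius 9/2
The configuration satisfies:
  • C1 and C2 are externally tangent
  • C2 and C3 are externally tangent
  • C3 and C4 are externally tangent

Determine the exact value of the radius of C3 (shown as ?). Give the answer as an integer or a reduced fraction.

1. [ext C2·C3]  r_C3² + 32r_C3 − 196/9 = 0  ⇒  r_C3 = 2/3 (r>0 drops 1)
2. [ext C3·C4]  r_C3² + 9r_C3 − 58/9 = 0  ⇒  r_C3 = 2/3 (r>0 drops 1)

2/3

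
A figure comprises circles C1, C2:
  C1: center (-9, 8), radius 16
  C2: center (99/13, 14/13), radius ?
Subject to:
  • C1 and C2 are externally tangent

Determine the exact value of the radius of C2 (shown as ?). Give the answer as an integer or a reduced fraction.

1. [ext C1·C2]  r_C2² + 32r_C2 − 68 = 0  ⇒  r_C2 = 2 (r>0 drops 1)

2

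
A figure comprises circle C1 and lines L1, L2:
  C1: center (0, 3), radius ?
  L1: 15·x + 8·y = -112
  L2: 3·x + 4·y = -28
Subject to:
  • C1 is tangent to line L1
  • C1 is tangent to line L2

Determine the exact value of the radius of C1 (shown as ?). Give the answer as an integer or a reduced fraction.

8

1. [C1‖L1]  r_C1² − 64 = 0  ⇒  r_C1 = 8 (r>0 drops 1)
2. [C1‖L2]  r_C1² − 64 = 0  ⇒  r_C1 = 8 (r>0 drops 1)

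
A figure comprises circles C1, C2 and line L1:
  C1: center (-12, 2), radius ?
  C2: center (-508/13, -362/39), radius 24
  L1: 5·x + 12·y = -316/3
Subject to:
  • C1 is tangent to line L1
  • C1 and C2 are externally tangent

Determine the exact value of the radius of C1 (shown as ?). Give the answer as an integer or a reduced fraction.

1. [C1‖L1]  r_C1² − 256/9 = 0  ⇒  r_C1 = 16/3 (r>0 drops 1)
2. [ext C1·C2]  r_C1² + 48r_C1 − 2560/9 = 0  ⇒  r_C1 = 16/3 (r>0 drops 1)

16/3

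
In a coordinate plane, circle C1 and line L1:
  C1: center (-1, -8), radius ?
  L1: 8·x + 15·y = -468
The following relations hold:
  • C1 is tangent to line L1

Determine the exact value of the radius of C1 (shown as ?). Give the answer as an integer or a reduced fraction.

1. [C1‖L1]  r_C1² − 400 = 0  ⇒  r_C1 = 20 (r>0 drops 1)

20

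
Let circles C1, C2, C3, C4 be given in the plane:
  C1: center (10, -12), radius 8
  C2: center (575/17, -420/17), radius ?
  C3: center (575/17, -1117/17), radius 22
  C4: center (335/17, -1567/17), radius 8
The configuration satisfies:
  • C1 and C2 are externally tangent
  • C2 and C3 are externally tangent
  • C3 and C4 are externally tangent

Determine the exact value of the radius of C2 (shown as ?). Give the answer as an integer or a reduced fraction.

1. [ext C1·C2]  r_C2² + 16r_C2 − 665 = 0  ⇒  r_C2 = 19 (r>0 drops 1)
2. [ext C2·C3]  r_C2² + 44r_C2 − 1197 = 0  ⇒  r_C2 = 19 (r>0 drops 1)

19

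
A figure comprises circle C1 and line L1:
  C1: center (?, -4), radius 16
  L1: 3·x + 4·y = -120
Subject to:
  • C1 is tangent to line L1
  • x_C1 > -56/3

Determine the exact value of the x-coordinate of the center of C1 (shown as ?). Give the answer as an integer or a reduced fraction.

1. [C1‖L1]  x_C1² + (208/3)x_C1 + 1472/3 = 0  ⇒  x_C1 = -184/3 or -8
2. given x_C1 > -56/3: keep -8

-8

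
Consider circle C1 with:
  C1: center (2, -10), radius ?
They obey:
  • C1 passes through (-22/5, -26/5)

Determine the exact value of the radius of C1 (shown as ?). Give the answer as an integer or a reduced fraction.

8

1. [C1∋P]  r_C1² − 64 = 0  ⇒  r_C1 = 8 (r>0 drops 1)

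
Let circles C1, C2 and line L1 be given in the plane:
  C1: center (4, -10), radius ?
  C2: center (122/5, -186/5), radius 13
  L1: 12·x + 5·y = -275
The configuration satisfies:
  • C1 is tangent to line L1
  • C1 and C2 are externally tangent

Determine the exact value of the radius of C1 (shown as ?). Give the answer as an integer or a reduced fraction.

21

1. [C1‖L1]  r_C1² − 441 = 0  ⇒  r_C1 = 21 (r>0 drops 1)
2. [ext C1·C2]  r_C1² + 26r_C1 − 987 = 0  ⇒  r_C1 = 21 (r>0 drops 1)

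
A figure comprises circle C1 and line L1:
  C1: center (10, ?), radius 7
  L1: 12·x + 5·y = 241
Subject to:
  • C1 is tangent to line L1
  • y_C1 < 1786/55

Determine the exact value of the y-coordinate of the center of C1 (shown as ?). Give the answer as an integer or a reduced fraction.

1. [C1‖L1]  y_C1² − (242/5)y_C1 + 1272/5 = 0  ⇒  y_C1 = 6 or 212/5
2. given y_C1 < 1786/55: keep 6

6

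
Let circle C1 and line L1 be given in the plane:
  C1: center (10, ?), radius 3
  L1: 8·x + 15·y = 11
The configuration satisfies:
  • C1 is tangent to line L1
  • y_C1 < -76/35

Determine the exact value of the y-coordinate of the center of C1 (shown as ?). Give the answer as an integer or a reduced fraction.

1. [C1‖L1]  y_C1² + (46/5)y_C1 + 48/5 = 0  ⇒  y_C1 = -8 or -6/5
2. given y_C1 < -76/35: keep -8

-8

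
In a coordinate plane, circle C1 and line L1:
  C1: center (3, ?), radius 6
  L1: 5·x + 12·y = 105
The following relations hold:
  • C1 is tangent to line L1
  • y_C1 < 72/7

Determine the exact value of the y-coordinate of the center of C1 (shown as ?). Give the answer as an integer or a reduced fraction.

1

1. [C1‖L1]  y_C1² − 15y_C1 + 14 = 0  ⇒  y_C1 = 1 or 14
2. given y_C1 < 72/7: keep 1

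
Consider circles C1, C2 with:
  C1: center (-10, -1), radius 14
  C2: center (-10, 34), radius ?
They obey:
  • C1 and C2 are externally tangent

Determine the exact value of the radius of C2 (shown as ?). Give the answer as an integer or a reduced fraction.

21

1. [ext C1·C2]  r_C2² + 28r_C2 − 1029 = 0  ⇒  r_C2 = 21 (r>0 drops 1)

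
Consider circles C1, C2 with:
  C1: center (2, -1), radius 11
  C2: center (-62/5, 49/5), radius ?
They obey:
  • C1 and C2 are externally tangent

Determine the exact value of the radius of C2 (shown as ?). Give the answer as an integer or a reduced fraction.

7

1. [ext C1·C2]  r_C2² + 22r_C2 − 203 = 0  ⇒  r_C2 = 7 (r>0 drops 1)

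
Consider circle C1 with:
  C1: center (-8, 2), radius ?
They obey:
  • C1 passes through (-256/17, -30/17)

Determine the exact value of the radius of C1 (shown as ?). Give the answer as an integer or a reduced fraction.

1. [C1∋P]  r_C1² − 64 = 0  ⇒  r_C1 = 8 (r>0 drops 1)

8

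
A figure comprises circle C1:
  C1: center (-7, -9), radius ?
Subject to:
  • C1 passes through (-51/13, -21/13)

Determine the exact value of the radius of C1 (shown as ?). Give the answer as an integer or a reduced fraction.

8

1. [C1∋P]  r_C1² − 64 = 0  ⇒  r_C1 = 8 (r>0 drops 1)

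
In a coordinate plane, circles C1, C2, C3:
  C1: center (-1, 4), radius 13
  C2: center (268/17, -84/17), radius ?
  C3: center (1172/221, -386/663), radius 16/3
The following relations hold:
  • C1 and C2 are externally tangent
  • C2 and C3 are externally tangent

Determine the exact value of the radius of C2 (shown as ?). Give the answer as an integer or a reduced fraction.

6

1. [ext C1·C2]  r_C2² + 26r_C2 − 192 = 0  ⇒  r_C2 = 6 (r>0 drops 1)
2. [ext C2·C3]  r_C2² + (32/3)r_C2 − 100 = 0  ⇒  r_C2 = 6 (r>0 drops 1)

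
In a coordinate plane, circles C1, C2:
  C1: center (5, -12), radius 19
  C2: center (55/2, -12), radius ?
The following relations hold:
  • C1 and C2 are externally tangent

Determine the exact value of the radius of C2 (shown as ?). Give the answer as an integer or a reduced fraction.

7/2

1. [ext C1·C2]  r_C2² + 38r_C2 − 581/4 = 0  ⇒  r_C2 = 7/2 (r>0 drops 1)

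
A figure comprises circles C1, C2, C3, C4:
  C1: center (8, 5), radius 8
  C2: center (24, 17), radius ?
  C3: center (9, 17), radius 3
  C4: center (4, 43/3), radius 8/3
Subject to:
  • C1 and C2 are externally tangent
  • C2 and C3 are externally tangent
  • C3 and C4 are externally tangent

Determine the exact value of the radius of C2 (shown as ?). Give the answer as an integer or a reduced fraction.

1. [ext C1·C2]  r_C2² + 16r_C2 − 336 = 0  ⇒  r_C2 = 12 (r>0 drops 1)
2. [ext C2·C3]  r_C2² + 6r_C2 − 216 = 0  ⇒  r_C2 = 12 (r>0 drops 1)

12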